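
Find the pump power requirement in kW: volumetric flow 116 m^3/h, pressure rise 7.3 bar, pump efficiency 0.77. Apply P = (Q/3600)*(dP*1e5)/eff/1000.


Q = 116 / 3600 = 0.0322222 m^3/s
P = 0.0322222 * (7.3 * 1e5) / 0.77 / 1000 = 30.55

30.55 kW


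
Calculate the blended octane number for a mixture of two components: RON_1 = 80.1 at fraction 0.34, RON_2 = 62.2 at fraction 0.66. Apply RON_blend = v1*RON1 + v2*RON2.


Linear blending: RON_blend = sum(vi * RONi)
Contribution 1: 0.34 * 80.1 = 27.234
Contribution 2: 0.66 * 62.2 = 41.052
RON_blend = 27.234 + 41.052 = 68.286

68.286


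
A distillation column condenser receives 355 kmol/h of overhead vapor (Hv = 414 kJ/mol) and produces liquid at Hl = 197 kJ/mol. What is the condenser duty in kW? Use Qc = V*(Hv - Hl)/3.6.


Qc = 355 * (414 - 197) / 3.6 = 355 * 217 / 3.6 = 21400

21400 kW


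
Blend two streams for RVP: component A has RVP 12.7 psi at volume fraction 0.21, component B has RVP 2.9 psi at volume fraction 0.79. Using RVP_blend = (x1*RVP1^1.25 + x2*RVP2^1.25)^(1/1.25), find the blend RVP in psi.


Chevron index: RVP_blend = (sum xi*RVPi^1.25)^(1/1.25)
RVP^1.25 terms: 0.21 * 12.7^1.25 + 0.79 * 2.9^1.25 = 8.02438
RVP_blend = 8.02438^(1/1.25) = 5.291

5.291 psi


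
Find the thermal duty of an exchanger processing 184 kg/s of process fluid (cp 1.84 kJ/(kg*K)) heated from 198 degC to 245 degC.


Q = m_dot * cp * delta_T
delta_T = 245 - 198 = 47 K
Q = 184 * 1.84 * 47
= 338.56 * 47
= 15912.32 kW

15912.32 kW


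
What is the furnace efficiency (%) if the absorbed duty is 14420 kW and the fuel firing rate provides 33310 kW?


Furnace efficiency = Q_absorbed / Q_fuel * 100
= 14420 / 33310 * 100 = 43.29

43.29 %


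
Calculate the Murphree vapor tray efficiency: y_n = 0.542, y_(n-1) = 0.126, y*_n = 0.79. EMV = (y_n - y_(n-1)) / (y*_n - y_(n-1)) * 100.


Murphree vapor efficiency: EMV = (y_n - y_(n-1)) / (y*_n - y_(n-1)) * 100
EMV = (0.542 - 0.126) / (0.79 - 0.126) * 100 = 0.416 / 0.664 * 100 = 62.65

62.65 %


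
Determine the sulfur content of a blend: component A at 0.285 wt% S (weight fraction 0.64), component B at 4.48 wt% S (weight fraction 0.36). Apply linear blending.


Linear sulfur blending: S_blend = x1*S1 + x2*S2
Contribution 1: 0.64 * 0.285 = 0.1824 wt%
Contribution 2: 0.36 * 4.48 = 1.6128 wt%
S_blend = 0.1824 + 1.6128 = 1.7952

1.7952 wt%


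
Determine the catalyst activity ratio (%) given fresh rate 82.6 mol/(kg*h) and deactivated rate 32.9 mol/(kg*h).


Activity (%) = (rate_used / rate_fresh) * 100
rate_used = 32.9, rate_fresh = 82.6
= (32.9 / 82.6) * 100
= 0.3983 * 100 = 39.83

39.83 %


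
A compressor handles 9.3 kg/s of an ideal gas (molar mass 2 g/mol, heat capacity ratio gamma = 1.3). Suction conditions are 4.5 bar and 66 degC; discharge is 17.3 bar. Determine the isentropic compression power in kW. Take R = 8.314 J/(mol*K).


Isentropic work: W = m*(gamma/(gamma-1))*(R*T1/MW)*((P2/P1)^((gamma-1)/gamma) - 1)
T1 = 66 + 273.15 = 339.15 K
Pressure ratio = 17.3 / 4.5 = 3.84444
Exponent = (1.3 - 1)/1.3 = 0.230769
(P2/P1)^exp - 1 = 3.84444^0.230769 - 1 = 0.364462
W = 9.3 * 1.3 / 0.3 * 8.314 * 339.15 / 2 * 0.364462 = 20710

20710 kW


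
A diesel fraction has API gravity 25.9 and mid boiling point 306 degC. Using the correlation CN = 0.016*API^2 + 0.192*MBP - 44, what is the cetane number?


CN = 0.016 * 25.9^2 + 0.192 * 306 - 44
CN = 10.73296 + 58.752 - 44 = 25.48496

25.48496


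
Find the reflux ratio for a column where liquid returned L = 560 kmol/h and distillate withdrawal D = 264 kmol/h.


Reflux ratio definition: R = L / D (liquid returned / distillate withdrawn)
L = 560 kmol/h, D = 264 kmol/h
R = 560 / 264 = 2.121

2.121


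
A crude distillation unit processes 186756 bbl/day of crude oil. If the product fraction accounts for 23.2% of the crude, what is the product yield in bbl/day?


Crude throughput = 186756 bbl/day
Fraction yield = 23.2%
yield = throughput * fraction / 100
yield = 186756 * 23.2 / 100 = 43327.392

43327.392 bbl/day


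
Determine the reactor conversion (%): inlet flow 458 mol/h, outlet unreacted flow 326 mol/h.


X = (F_in - F_out) / F_in * 100
Moles reacted = 458 - 326 = 132
X = 132 / 458 * 100
= 0.2882 * 100
= 28.82 %

28.82 %


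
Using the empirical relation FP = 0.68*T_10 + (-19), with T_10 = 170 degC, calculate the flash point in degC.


FP = 0.68 * 170 + (-19) = 96.6

96.6 degC


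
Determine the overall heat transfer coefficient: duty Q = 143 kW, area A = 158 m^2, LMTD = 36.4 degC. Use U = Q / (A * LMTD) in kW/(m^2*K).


From Q = U*A*LMTD, U = Q / (A * LMTD)
U = 143 / (158 * 36.4) = 143 / 5751.2 = 0.02486

0.02486 kW/(m^2*K)


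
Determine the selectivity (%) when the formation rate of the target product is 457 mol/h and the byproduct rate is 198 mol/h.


Selectivity = desired / (desired + undesired) * 100
Total products = 457 + 198 = 655 mol/h
S = 457 / 655 * 100
= 0.6977 * 100
= 69.77 %

69.77 %


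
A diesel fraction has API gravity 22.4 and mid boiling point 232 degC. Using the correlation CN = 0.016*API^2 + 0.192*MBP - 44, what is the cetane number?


CN = 0.016 * 22.4^2 + 0.192 * 232 - 44
CN = 8.02816 + 44.544 - 44 = 8.57216

8.57216


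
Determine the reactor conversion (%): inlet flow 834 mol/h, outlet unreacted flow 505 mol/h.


X = (F_in - F_out) / F_in * 100
Moles reacted = 834 - 505 = 329
X = 329 / 834 * 100
= 0.3945 * 100
= 39.45 %

39.45 %


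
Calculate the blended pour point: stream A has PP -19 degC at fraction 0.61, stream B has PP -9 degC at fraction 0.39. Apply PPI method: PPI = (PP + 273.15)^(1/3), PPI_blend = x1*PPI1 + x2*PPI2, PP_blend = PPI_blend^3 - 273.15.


PPI_1 = (-19 + 273.15)^(1/3) = 6.334272
PPI_2 = (-9 + 273.15)^(1/3) = 6.416283
PPI_blend = 0.61 * 6.334272 + 0.39 * 6.416283 = 6.366256
PP_blend = 6.366256^3 - 273.15 = 258.0194 - 273.15 = -15.13

-15.13 degC


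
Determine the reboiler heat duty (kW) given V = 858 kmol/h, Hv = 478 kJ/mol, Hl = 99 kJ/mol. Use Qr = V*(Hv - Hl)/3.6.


Qr = 858 * (478 - 99) / 3.6 = 858 * 379 / 3.6 = 90330

90330 kW


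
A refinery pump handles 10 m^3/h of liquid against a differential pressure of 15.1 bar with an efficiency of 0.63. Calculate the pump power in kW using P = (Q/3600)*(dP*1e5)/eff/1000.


Q = 10 / 3600 = 0.00277778 m^3/s
P = 0.00277778 * (15.1 * 1e5) / 0.63 / 1000 = 6.658

6.658 kW


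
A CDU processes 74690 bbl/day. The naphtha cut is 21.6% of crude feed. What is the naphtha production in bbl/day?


Crude throughput = 74690 bbl/day
Fraction yield = 21.6%
yield = throughput * fraction / 100
yield = 74690 * 21.6 / 100 = 16133.04

16133.04 bbl/day


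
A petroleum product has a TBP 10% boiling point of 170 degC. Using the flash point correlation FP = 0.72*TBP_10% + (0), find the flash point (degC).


FP = 0.72 * 170 + (0) = 122.4

122.4 degC


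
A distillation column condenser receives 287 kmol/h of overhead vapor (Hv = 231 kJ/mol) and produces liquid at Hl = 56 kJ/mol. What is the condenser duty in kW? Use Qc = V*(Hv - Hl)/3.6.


Qc = 287 * (231 - 56) / 3.6 = 287 * 175 / 3.6 = 13950

13950 kW


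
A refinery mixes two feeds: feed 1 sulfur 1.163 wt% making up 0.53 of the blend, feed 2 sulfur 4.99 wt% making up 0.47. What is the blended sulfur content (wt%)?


Linear sulfur blending: S_blend = x1*S1 + x2*S2
Contribution 1: 0.53 * 1.163 = 0.61639 wt%
Contribution 2: 0.47 * 4.99 = 2.3453 wt%
S_blend = 0.61639 + 2.3453 = 2.96169

2.96169 wt%


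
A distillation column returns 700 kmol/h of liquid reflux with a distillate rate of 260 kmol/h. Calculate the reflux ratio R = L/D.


Reflux ratio definition: R = L / D (liquid returned / distillate withdrawn)
L = 700 kmol/h, D = 260 kmol/h
R = 700 / 260 = 2.692

2.692


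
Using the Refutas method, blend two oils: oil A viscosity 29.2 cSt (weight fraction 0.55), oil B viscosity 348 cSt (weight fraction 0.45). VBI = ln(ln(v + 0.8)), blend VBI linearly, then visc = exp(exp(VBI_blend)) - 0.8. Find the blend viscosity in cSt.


Refutas method: VBN_i = 14.534*ln(ln(visc_i + 0.8)) + 10.975, blended linearly by mass fraction; since VBN is linear in VBI_i = ln(ln(visc_i + 0.8)) and the fractions sum to 1, blend VBI directly: visc = exp(exp(VBI_blend)) - 0.8
VBI_1 = ln(ln(29.2 + 0.8)) = 1.22413
VBI_2 = ln(ln(348 + 0.8)) = 1.76721
VBI_blend = 0.55 * 1.22413 + 0.45 * 1.76721 = 1.46852
visc_blend = exp(exp(1.46852)) - 0.8 = 76.12

76.12 cSt


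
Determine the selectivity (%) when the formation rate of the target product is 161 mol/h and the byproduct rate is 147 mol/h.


Selectivity = desired / (desired + undesired) * 100
Total products = 161 + 147 = 308 mol/h
S = 161 / 308 * 100
= 0.5227 * 100
= 52.27 %

52.27 %


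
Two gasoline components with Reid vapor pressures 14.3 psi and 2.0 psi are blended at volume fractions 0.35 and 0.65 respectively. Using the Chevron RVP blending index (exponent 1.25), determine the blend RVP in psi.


Chevron index: RVP_blend = (sum xi*RVPi^1.25)^(1/1.25)
RVP^1.25 terms: 0.35 * 14.3^1.25 + 0.65 * 2.0^1.25 = 11.2788
RVP_blend = 11.2788^(1/1.25) = 6.947

6.947 psi


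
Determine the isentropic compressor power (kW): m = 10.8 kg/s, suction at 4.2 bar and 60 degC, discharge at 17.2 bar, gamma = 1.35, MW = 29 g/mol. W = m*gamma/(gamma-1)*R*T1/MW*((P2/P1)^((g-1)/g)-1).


Isentropic work: W = m*(gamma/(gamma-1))*(R*T1/MW)*((P2/P1)^((gamma-1)/gamma) - 1)
T1 = 60 + 273.15 = 333.15 K
Pressure ratio = 17.2 / 4.2 = 4.09524
Exponent = (1.35 - 1)/1.35 = 0.259259
(P2/P1)^exp - 1 = 4.09524^0.259259 - 1 = 0.441249
W = 10.8 * 1.35 / 0.35 * 8.314 * 333.15 / 29 * 0.441249 = 1756

1756 kW


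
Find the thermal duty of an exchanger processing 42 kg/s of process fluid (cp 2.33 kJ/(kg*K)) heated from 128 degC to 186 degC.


Q = m_dot * cp * delta_T
delta_T = 186 - 128 = 58 K
Q = 42 * 2.33 * 58
= 97.86 * 58
= 5675.88 kW

5675.88 kW


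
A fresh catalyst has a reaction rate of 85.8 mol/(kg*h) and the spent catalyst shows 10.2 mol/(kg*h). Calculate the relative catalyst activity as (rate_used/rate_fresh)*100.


Activity (%) = (rate_used / rate_fresh) * 100
rate_used = 10.2, rate_fresh = 85.8
= (10.2 / 85.8) * 100
= 0.1189 * 100 = 11.89

11.89 %


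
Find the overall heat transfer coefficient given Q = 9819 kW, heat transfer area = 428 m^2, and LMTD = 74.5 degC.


From Q = U*A*LMTD, U = Q / (A * LMTD)
U = 9819 / (428 * 74.5) = 9819 / 31886 = 0.3079

0.3079 kW/(m^2*K)


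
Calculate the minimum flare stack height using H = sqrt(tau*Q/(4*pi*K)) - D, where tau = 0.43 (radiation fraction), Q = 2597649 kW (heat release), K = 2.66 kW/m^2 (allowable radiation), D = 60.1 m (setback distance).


tau*Q/(4*pi*K) = 0.43 * 2597649 / (4 * pi * 2.66) = 33416.2
sqrt(33416.2) = 182.801
H = 182.801 - 60.1 = 122.7

122.7 m


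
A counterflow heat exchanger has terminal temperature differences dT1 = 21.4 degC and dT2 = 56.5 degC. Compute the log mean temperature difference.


LMTD = (dT1 - dT2) / ln(dT1/dT2)
= (21.4 - 56.5) / ln(21.4 / 56.5) = -35.1 / -0.97085 = 36.15

36.15 degC


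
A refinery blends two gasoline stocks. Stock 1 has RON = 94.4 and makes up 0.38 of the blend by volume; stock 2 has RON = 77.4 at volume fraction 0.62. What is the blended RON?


Linear blending: RON_blend = sum(vi * RONi)
Contribution 1: 0.38 * 94.4 = 35.872
Contribution 2: 0.62 * 77.4 = 47.988
RON_blend = 35.872 + 47.988 = 83.86

83.86


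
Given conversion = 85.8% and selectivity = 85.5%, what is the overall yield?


Overall yield = conversion (%) * selectivity (%) / 100
Conversion = 85.8%, Selectivity = 85.5%
Y = 85.8 * 85.5 / 100
= 73.359 %

73.359 %


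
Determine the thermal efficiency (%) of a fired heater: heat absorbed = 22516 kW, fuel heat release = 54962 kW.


Furnace efficiency = Q_absorbed / Q_fuel * 100
= 22516 / 54962 * 100 = 40.97

40.97 %


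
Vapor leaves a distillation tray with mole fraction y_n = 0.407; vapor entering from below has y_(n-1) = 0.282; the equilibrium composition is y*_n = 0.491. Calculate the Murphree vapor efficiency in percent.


Murphree vapor efficiency: EMV = (y_n - y_(n-1)) / (y*_n - y_(n-1)) * 100
EMV = (0.407 - 0.282) / (0.491 - 0.282) * 100 = 0.125 / 0.209 * 100 = 59.81

59.81 %


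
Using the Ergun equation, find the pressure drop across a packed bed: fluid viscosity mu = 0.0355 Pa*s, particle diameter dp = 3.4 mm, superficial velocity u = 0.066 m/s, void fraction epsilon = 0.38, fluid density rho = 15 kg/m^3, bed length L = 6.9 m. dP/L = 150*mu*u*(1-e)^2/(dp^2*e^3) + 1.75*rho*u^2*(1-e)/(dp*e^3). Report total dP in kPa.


dp = 3.4 mm = 0.0034 m
Viscous term = 150*0.0355*0.066*(1-0.38)^2 / (0.0034^2*0.38^3) = 212980
Inertial term = 1.75*15*0.066^2*(1-0.38) / (0.0034*0.38^3) = 379.996
dP/L = 212980 + 379.996 = 213360 Pa/m
dP = 213360 * 6.9 / 1000 = 1472 kPa

1472 kPa


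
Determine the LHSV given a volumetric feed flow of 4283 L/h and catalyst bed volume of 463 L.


LHSV = volumetric feed rate / catalyst volume
= 4283 L/h / 463 L
= 9.251 h^-1

9.251 h^-1


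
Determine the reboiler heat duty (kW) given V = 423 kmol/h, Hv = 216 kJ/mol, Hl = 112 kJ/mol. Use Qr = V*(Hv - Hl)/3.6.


Qr = 423 * (216 - 112) / 3.6 = 423 * 104 / 3.6 = 12220

12220 kW


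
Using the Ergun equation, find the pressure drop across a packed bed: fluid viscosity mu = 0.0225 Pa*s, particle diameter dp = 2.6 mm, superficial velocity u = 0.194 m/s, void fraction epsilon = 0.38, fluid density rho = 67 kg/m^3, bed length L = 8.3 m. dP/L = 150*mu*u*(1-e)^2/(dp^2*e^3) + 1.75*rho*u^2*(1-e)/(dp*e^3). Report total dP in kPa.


dp = 2.6 mm = 0.0026 m
Viscous term = 150*0.0225*0.194*(1-0.38)^2 / (0.0026^2*0.38^3) = 678518
Inertial term = 1.75*67*0.194^2*(1-0.38) / (0.0026*0.38^3) = 19177.1
dP/L = 678518 + 19177.1 = 697695 Pa/m
dP = 697695 * 8.3 / 1000 = 5791 kPa

5791 kPa


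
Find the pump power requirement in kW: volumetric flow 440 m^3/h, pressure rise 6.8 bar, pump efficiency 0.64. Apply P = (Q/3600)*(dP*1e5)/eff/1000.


Q = 440 / 3600 = 0.122222 m^3/s
P = 0.122222 * (6.8 * 1e5) / 0.64 / 1000 = 129.9

129.9 kW


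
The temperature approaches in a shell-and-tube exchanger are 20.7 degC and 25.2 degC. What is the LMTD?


LMTD = (dT1 - dT2) / ln(dT1/dT2)
= (20.7 - 25.2) / ln(20.7 / 25.2) = -4.5 / -0.19671 = 22.88

22.88 degC


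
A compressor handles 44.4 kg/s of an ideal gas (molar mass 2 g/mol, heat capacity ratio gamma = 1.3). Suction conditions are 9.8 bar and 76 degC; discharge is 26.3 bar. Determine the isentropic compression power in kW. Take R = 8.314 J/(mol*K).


Isentropic work: W = m*(gamma/(gamma-1))*(R*T1/MW)*((P2/P1)^((gamma-1)/gamma) - 1)
T1 = 76 + 273.15 = 349.15 K
Pressure ratio = 26.3 / 9.8 = 2.68367
Exponent = (1.3 - 1)/1.3 = 0.230769
(P2/P1)^exp - 1 = 2.68367^0.230769 - 1 = 0.255849
W = 44.4 * 1.3 / 0.3 * 8.314 * 349.15 / 2 * 0.255849 = 71450

71450 kW


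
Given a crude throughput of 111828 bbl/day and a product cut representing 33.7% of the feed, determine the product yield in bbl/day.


Crude throughput = 111828 bbl/day
Fraction yield = 33.7%
yield = throughput * fraction / 100
yield = 111828 * 33.7 / 100 = 37686.036

37686.036 bbl/day


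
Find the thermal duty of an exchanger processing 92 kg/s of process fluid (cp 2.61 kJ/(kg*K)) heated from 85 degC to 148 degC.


Q = m_dot * cp * delta_T
delta_T = 148 - 85 = 63 K
Q = 92 * 2.61 * 63
= 240.12 * 63
= 15127.56 kW

15127.56 kW


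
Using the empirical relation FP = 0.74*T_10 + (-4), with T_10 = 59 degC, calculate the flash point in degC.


FP = 0.74 * 59 + (-4) = 39.66

39.66 degC


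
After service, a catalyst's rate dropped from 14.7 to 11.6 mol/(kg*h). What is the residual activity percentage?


Activity (%) = (rate_used / rate_fresh) * 100
rate_used = 11.6, rate_fresh = 14.7
= (11.6 / 14.7) * 100
= 0.7891 * 100 = 78.91

78.91 %


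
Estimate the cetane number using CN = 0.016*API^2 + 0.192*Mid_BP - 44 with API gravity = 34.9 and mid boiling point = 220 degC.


CN = 0.016 * 34.9^2 + 0.192 * 220 - 44
CN = 19.48816 + 42.24 - 44 = 17.72816

17.72816


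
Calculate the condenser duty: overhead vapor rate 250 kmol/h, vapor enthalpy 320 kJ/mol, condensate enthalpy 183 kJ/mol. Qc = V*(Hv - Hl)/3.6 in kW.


Qc = 250 * (320 - 183) / 3.6 = 250 * 137 / 3.6 = 9514

9514 kW


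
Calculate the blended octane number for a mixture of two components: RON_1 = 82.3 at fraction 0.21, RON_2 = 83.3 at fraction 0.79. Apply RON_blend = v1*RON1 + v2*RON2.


Linear blending: RON_blend = sum(vi * RONi)
Contribution 1: 0.21 * 82.3 = 17.283
Contribution 2: 0.79 * 83.3 = 65.807
RON_blend = 17.283 + 65.807 = 83.09

83.09


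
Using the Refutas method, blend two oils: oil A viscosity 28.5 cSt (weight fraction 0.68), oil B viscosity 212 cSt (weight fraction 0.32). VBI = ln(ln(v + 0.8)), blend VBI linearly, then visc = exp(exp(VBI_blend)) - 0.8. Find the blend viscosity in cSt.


Refutas method: VBN_i = 14.534*ln(ln(visc_i + 0.8)) + 10.975, blended linearly by mass fraction; since VBN is linear in VBI_i = ln(ln(visc_i + 0.8)) and the fractions sum to 1, blend VBI directly: visc = exp(exp(VBI_blend)) - 0.8
VBI_1 = ln(ln(28.5 + 0.8)) = 1.21716
VBI_2 = ln(ln(212 + 0.8)) = 1.67903
VBI_blend = 0.68 * 1.21716 + 0.32 * 1.67903 = 1.36496
visc_blend = exp(exp(1.36496)) - 0.8 = 49.38

49.38 cSt


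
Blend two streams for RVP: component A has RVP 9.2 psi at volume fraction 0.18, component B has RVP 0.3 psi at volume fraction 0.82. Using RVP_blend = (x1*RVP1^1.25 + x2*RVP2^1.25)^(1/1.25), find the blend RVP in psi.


Chevron index: RVP_blend = (sum xi*RVPi^1.25)^(1/1.25)
RVP^1.25 terms: 0.18 * 9.2^1.25 + 0.82 * 0.3^1.25 = 3.06614
RVP_blend = 3.06614^(1/1.25) = 2.451

2.451 psi


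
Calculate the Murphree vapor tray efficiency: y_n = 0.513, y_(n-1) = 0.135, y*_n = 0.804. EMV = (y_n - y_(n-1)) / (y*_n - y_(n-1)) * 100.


Murphree vapor efficiency: EMV = (y_n - y_(n-1)) / (y*_n - y_(n-1)) * 100
EMV = (0.513 - 0.135) / (0.804 - 0.135) * 100 = 0.378 / 0.669 * 100 = 56.50

56.50 %


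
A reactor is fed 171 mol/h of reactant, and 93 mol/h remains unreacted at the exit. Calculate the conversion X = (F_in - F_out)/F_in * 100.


X = (F_in - F_out) / F_in * 100
Moles reacted = 171 - 93 = 78
X = 78 / 171 * 100
= 0.4561 * 100
= 45.61 %

45.61 %


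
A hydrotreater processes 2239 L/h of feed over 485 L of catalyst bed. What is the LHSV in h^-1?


LHSV = volumetric feed rate / catalyst volume
= 2239 L/h / 485 L
= 4.616 h^-1

4.616 h^-1


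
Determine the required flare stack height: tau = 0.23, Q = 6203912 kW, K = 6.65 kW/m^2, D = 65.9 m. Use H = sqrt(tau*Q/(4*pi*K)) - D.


tau*Q/(4*pi*K) = 0.23 * 6203912 / (4 * pi * 6.65) = 17075
sqrt(17075) = 130.671
H = 130.671 - 65.9 = 64.77

64.77 m


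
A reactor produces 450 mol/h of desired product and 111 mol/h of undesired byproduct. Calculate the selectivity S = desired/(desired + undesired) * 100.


Selectivity = desired / (desired + undesired) * 100
Total products = 450 + 111 = 561 mol/h
S = 450 / 561 * 100
= 0.8021 * 100
= 80.21 %

80.21 %


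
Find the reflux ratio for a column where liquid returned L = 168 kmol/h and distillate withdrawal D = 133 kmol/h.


Reflux ratio definition: R = L / D (liquid returned / distillate withdrawn)
L = 168 kmol/h, D = 133 kmol/h
R = 168 / 133 = 1.263

1.263


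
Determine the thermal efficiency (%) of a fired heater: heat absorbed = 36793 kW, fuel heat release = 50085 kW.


Furnace efficiency = Q_absorbed / Q_fuel * 100
= 36793 / 50085 * 100 = 73.46

73.46 %


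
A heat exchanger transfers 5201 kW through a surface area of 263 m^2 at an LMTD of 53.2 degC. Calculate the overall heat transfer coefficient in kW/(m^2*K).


From Q = U*A*LMTD, U = Q / (A * LMTD)
U = 5201 / (263 * 53.2) = 5201 / 13991.6 = 0.3717

0.3717 kW/(m^2*K)


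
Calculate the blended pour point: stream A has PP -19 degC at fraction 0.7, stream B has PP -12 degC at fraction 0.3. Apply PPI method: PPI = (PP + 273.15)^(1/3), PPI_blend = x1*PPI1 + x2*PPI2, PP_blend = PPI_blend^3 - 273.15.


PPI_1 = (-19 + 273.15)^(1/3) = 6.334272
PPI_2 = (-12 + 273.15)^(1/3) = 6.391901
PPI_blend = 0.7 * 6.334272 + 0.3 * 6.391901 = 6.351561
PP_blend = 6.351561^3 - 273.15 = 256.2368 - 273.15 = -16.91

-16.91 degC


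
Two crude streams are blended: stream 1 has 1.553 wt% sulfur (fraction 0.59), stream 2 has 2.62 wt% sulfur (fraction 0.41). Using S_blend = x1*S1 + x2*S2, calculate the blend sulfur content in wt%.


Linear sulfur blending: S_blend = x1*S1 + x2*S2
Contribution 1: 0.59 * 1.553 = 0.91627 wt%
Contribution 2: 0.41 * 2.62 = 1.0742 wt%
S_blend = 0.91627 + 1.0742 = 1.99047

1.99047 wt%


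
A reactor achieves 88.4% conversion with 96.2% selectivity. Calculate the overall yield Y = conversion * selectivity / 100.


Overall yield = conversion (%) * selectivity (%) / 100
Conversion = 88.4%, Selectivity = 96.2%
Y = 88.4 * 96.2 / 100
= 85.0408 %

85.0408 %


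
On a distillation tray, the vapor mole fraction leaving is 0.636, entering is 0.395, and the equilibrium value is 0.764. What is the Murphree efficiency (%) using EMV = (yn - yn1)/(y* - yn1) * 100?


Murphree vapor efficiency: EMV = (y_n - y_(n-1)) / (y*_n - y_(n-1)) * 100
EMV = (0.636 - 0.395) / (0.764 - 0.395) * 100 = 0.241 / 0.369 * 100 = 65.31

65.31 %


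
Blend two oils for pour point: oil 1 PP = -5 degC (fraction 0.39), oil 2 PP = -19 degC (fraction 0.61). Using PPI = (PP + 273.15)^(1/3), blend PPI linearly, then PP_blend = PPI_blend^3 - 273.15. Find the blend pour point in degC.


PPI_1 = (-5 + 273.15)^(1/3) = 6.448508
PPI_2 = (-19 + 273.15)^(1/3) = 6.334272
PPI_blend = 0.39 * 6.448508 + 0.61 * 6.334272 = 6.378824
PP_blend = 6.378824^3 - 273.15 = 259.5505 - 273.15 = -13.6

-13.6 degC


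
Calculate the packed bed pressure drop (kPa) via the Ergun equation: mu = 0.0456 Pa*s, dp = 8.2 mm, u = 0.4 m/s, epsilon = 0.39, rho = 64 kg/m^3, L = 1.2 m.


dp = 8.2 mm = 0.0082 m
Viscous term = 150*0.0456*0.4*(1-0.39)^2 / (0.0082^2*0.39^3) = 255243
Inertial term = 1.75*64*0.4^2*(1-0.39) / (0.0082*0.39^3) = 22473
dP/L = 255243 + 22473 = 277716 Pa/m
dP = 277716 * 1.2 / 1000 = 333.3 kPa

333.3 kPa


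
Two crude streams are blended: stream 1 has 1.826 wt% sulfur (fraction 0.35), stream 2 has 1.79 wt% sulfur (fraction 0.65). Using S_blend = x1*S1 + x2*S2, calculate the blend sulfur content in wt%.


Linear sulfur blending: S_blend = x1*S1 + x2*S2
Contribution 1: 0.35 * 1.826 = 0.6391 wt%
Contribution 2: 0.65 * 1.79 = 1.1635 wt%
S_blend = 0.6391 + 1.1635 = 1.8026

1.8026 wt%


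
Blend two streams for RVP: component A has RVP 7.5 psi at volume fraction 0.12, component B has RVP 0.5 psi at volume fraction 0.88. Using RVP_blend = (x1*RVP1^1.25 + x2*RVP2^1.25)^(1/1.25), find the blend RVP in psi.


Chevron index: RVP_blend = (sum xi*RVPi^1.25)^(1/1.25)
RVP^1.25 terms: 0.12 * 7.5^1.25 + 0.88 * 0.5^1.25 = 1.85938
RVP_blend = 1.85938^(1/1.25) = 1.642

1.642 psi


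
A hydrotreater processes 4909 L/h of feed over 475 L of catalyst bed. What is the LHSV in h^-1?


LHSV = volumetric feed rate / catalyst volume
= 4909 L/h / 475 L
= 10.33 h^-1

10.33 h^-1


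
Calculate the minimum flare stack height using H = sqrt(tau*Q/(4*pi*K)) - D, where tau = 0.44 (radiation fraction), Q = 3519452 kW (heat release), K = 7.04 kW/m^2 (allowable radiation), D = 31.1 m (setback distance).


tau*Q/(4*pi*K) = 0.44 * 3519452 / (4 * pi * 7.04) = 17504.3
sqrt(17504.3) = 132.304
H = 132.304 - 31.1 = 101.2

101.2 m


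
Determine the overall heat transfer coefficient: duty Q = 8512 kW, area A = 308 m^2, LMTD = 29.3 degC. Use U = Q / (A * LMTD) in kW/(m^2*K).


From Q = U*A*LMTD, U = Q / (A * LMTD)
U = 8512 / (308 * 29.3) = 8512 / 9024.4 = 0.9432

0.9432 kW/(m^2*K)


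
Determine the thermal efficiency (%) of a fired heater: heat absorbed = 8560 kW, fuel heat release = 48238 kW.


Furnace efficiency = Q_absorbed / Q_fuel * 100
= 8560 / 48238 * 100 = 17.75

17.75 %


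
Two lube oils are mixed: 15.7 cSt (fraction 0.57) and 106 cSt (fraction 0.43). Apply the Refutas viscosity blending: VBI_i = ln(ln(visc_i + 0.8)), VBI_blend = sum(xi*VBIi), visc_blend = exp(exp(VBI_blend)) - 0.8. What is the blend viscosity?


Refutas method: VBN_i = 14.534*ln(ln(visc_i + 0.8)) + 10.975, blended linearly by mass fraction; since VBN is linear in VBI_i = ln(ln(visc_i + 0.8)) and the fractions sum to 1, blend VBI directly: visc = exp(exp(VBI_blend)) - 0.8
VBI_1 = ln(ln(15.7 + 0.8)) = 1.03082
VBI_2 = ln(ln(106 + 0.8)) = 1.54136
VBI_blend = 0.57 * 1.03082 + 0.43 * 1.54136 = 1.25035
visc_blend = exp(exp(1.25035)) - 0.8 = 32.04

32.04 cSt


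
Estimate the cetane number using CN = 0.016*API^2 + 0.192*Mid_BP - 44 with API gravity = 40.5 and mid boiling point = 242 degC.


CN = 0.016 * 40.5^2 + 0.192 * 242 - 44
CN = 26.244 + 46.464 - 44 = 28.708

28.708


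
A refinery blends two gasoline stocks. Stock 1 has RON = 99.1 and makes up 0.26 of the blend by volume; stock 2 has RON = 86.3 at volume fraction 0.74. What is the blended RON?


Linear blending: RON_blend = sum(vi * RONi)
Contribution 1: 0.26 * 99.1 = 25.766
Contribution 2: 0.74 * 86.3 = 63.862
RON_blend = 25.766 + 63.862 = 89.628

89.628


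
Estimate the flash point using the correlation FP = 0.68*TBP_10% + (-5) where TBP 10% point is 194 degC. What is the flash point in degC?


FP = 0.68 * 194 + (-5) = 126.92

126.92 degC


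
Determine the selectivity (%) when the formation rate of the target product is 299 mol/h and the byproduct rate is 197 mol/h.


Selectivity = desired / (desired + undesired) * 100
Total products = 299 + 197 = 496 mol/h
S = 299 / 496 * 100
= 0.6028 * 100
= 60.28 %

60.28 %


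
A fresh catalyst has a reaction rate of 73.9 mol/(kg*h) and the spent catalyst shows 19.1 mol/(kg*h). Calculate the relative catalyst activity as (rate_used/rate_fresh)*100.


Activity (%) = (rate_used / rate_fresh) * 100
rate_used = 19.1, rate_fresh = 73.9
= (19.1 / 73.9) * 100
= 0.2585 * 100 = 25.85

25.85 %


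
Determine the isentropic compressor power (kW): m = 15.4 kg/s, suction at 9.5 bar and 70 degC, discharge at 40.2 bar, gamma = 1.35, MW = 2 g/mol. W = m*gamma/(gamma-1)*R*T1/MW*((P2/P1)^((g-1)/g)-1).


Isentropic work: W = m*(gamma/(gamma-1))*(R*T1/MW)*((P2/P1)^((gamma-1)/gamma) - 1)
T1 = 70 + 273.15 = 343.15 K
Pressure ratio = 40.2 / 9.5 = 4.23158
Exponent = (1.35 - 1)/1.35 = 0.259259
(P2/P1)^exp - 1 = 4.23158^0.259259 - 1 = 0.453538
W = 15.4 * 1.35 / 0.35 * 8.314 * 343.15 / 2 * 0.453538 = 38430

38430 kW


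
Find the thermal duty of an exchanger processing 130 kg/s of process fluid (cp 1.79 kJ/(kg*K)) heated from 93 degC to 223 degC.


Q = m_dot * cp * delta_T
delta_T = 223 - 93 = 130 K
Q = 130 * 1.79 * 130
= 232.7 * 130
= 30251 kW

30251 kW


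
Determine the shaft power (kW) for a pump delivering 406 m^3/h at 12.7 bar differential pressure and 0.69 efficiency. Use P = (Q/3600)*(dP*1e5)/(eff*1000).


Q = 406 / 3600 = 0.112778 m^3/s
P = 0.112778 * (12.7 * 1e5) / 0.69 / 1000 = 207.6

207.6 kW


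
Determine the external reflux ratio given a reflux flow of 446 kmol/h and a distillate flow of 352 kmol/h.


Reflux ratio definition: R = L / D (liquid returned / distillate withdrawn)
L = 446 kmol/h, D = 352 kmol/h
R = 446 / 352 = 1.267

1.267


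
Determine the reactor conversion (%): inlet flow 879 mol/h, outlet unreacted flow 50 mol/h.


X = (F_in - F_out) / F_in * 100
Moles reacted = 879 - 50 = 829
X = 829 / 879 * 100
= 0.9431 * 100
= 94.31 %

94.31 %


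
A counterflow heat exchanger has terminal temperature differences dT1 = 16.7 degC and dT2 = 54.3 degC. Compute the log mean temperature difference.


LMTD = (dT1 - dT2) / ln(dT1/dT2)
= (16.7 - 54.3) / ln(16.7 / 54.3) = -37.6 / -1.17912 = 31.89

31.89 degC


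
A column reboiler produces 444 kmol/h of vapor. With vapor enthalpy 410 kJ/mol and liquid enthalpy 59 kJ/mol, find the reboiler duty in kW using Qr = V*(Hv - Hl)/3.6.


Qr = 444 * (410 - 59) / 3.6 = 444 * 351 / 3.6 = 43290

43290 kW


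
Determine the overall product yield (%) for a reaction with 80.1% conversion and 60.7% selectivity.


Overall yield = conversion (%) * selectivity (%) / 100
Conversion = 80.1%, Selectivity = 60.7%
Y = 80.1 * 60.7 / 100
= 48.6207 %

48.6207 %


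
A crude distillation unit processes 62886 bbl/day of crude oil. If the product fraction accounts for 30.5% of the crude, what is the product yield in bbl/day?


Crude throughput = 62886 bbl/day
Fraction yield = 30.5%
yield = throughput * fraction / 100
yield = 62886 * 30.5 / 100 = 19180.23

19180.23 bbl/day


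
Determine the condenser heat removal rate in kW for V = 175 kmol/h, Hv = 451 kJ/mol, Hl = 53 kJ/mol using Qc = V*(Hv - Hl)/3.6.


Qc = 175 * (451 - 53) / 3.6 = 175 * 398 / 3.6 = 19350

19350 kW


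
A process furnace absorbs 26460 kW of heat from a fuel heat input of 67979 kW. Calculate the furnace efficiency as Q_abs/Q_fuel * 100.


Furnace efficiency = Q_absorbed / Q_fuel * 100
= 26460 / 67979 * 100 = 38.92

38.92 %


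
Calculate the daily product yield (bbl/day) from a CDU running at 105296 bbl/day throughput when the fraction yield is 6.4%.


Crude throughput = 105296 bbl/day
Fraction yield = 6.4%
yield = throughput * fraction / 100
yield = 105296 * 6.4 / 100 = 6738.944

6738.944 bbl/day


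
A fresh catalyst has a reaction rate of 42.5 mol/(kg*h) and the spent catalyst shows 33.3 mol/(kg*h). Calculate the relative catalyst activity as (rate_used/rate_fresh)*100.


Activity (%) = (rate_used / rate_fresh) * 100
rate_used = 33.3, rate_fresh = 42.5
= (33.3 / 42.5) * 100
= 0.7835 * 100 = 78.35

78.35 %


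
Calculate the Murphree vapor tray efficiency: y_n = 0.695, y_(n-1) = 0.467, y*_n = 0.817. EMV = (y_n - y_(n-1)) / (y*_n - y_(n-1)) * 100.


Murphree vapor efficiency: EMV = (y_n - y_(n-1)) / (y*_n - y_(n-1)) * 100
EMV = (0.695 - 0.467) / (0.817 - 0.467) * 100 = 0.228 / 0.35 * 100 = 65.14

65.14 %


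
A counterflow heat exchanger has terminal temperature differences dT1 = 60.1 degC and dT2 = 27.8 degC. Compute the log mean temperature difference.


LMTD = (dT1 - dT2) / ln(dT1/dT2)
= (60.1 - 27.8) / ln(60.1 / 27.8) = 32.3 / 0.770974 = 41.90

41.90 degC


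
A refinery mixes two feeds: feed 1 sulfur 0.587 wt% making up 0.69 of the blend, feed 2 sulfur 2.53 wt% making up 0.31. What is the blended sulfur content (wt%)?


Linear sulfur blending: S_blend = x1*S1 + x2*S2
Contribution 1: 0.69 * 0.587 = 0.40503 wt%
Contribution 2: 0.31 * 2.53 = 0.7843 wt%
S_blend = 0.40503 + 0.7843 = 1.18933

1.18933 wt%


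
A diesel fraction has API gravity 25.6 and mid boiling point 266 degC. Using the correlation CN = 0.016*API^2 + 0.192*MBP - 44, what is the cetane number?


CN = 0.016 * 25.6^2 + 0.192 * 266 - 44
CN = 10.48576 + 51.072 - 44 = 17.55776

17.55776


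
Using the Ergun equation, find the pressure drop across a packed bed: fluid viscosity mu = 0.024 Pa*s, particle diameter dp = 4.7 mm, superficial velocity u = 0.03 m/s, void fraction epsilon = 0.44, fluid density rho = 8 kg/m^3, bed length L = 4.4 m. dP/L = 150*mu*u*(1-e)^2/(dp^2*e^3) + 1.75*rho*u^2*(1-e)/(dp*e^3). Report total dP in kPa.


dp = 4.7 mm = 0.0047 m
Viscous term = 150*0.024*0.03*(1-0.44)^2 / (0.0047^2*0.44^3) = 17998.9
Inertial term = 1.75*8*0.03^2*(1-0.44) / (0.0047*0.44^3) = 17.6239
dP/L = 17998.9 + 17.6239 = 18016.5 Pa/m
dP = 18016.5 * 4.4 / 1000 = 79.27 kPa

79.27 kPa


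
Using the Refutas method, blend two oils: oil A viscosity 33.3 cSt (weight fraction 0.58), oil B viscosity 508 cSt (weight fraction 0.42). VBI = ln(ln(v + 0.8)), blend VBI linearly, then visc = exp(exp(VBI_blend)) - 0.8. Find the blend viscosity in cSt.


Refutas method: VBN_i = 14.534*ln(ln(visc_i + 0.8)) + 10.975, blended linearly by mass fraction; since VBN is linear in VBI_i = ln(ln(visc_i + 0.8)) and the fractions sum to 1, blend VBI directly: visc = exp(exp(VBI_blend)) - 0.8
VBI_1 = ln(ln(33.3 + 0.8)) = 1.2611
VBI_2 = ln(ln(508 + 0.8)) = 1.82971
VBI_blend = 0.58 * 1.2611 + 0.42 * 1.82971 = 1.49992
visc_blend = exp(exp(1.49992)) - 0.8 = 87.55

87.55 cSt


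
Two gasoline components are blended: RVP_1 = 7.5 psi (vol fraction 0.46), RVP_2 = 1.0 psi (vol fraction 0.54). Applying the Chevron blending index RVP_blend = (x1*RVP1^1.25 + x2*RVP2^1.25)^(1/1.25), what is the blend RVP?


Chevron index: RVP_blend = (sum xi*RVPi^1.25)^(1/1.25)
RVP^1.25 terms: 0.46 * 7.5^1.25 + 0.54 * 1.0^1.25 = 6.24932
RVP_blend = 6.24932^(1/1.25) = 4.332

4.332 psi


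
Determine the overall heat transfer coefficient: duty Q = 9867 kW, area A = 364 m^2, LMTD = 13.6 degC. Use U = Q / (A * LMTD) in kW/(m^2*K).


From Q = U*A*LMTD, U = Q / (A * LMTD)
U = 9867 / (364 * 13.6) = 9867 / 4950.4 = 1.993

1.993 kW/(m^2*K)


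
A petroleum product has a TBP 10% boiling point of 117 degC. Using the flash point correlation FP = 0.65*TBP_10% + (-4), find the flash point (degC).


FP = 0.65 * 117 + (-4) = 72.05

72.05 degC


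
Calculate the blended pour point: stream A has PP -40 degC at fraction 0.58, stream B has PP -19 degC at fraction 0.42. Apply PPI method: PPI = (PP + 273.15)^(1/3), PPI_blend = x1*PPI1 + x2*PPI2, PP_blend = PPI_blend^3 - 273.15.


PPI_1 = (-40 + 273.15)^(1/3) = 6.15477
PPI_2 = (-19 + 273.15)^(1/3) = 6.334272
PPI_blend = 0.58 * 6.15477 + 0.42 * 6.334272 = 6.230161
PP_blend = 6.230161^3 - 273.15 = 241.8231 - 273.15 = -31.33

-31.33 degC


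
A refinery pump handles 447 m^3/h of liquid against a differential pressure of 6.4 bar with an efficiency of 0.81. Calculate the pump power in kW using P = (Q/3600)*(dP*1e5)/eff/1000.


Q = 447 / 3600 = 0.124167 m^3/s
P = 0.124167 * (6.4 * 1e5) / 0.81 / 1000 = 98.11

98.11 kW


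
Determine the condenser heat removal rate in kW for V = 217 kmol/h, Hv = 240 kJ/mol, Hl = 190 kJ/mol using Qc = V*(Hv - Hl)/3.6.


Qc = 217 * (240 - 190) / 3.6 = 217 * 50 / 3.6 = 3014

3014 kW


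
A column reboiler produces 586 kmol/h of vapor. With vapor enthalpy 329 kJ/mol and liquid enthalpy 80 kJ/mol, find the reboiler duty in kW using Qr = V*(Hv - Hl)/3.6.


Qr = 586 * (329 - 80) / 3.6 = 586 * 249 / 3.6 = 40530

40530 kW


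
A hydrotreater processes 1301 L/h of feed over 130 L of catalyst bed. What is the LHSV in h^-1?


LHSV = volumetric feed rate / catalyst volume
= 1301 L/h / 130 L
= 10.01 h^-1

10.01 h^-1


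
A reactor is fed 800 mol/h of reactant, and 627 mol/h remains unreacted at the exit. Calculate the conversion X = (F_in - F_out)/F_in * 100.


X = (F_in - F_out) / F_in * 100
Moles reacted = 800 - 627 = 173
X = 173 / 800 * 100
= 0.2162 * 100
= 21.62 %

21.62 %


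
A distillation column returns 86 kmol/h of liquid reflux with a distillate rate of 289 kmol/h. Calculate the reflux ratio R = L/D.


Reflux ratio definition: R = L / D (liquid returned / distillate withdrawn)
L = 86 kmol/h, D = 289 kmol/h
R = 86 / 289 = 0.2976

0.2976


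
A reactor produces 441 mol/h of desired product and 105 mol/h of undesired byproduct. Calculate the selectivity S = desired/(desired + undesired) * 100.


Selectivity = desired / (desired + undesired) * 100
Total products = 441 + 105 = 546 mol/h
S = 441 / 546 * 100
= 0.8077 * 100
= 80.77 %

80.77 %


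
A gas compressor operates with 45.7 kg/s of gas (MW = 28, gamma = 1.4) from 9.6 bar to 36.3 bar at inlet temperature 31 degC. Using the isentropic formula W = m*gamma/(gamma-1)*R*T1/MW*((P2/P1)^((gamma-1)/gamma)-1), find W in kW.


Isentropic work: W = m*(gamma/(gamma-1))*(R*T1/MW)*((P2/P1)^((gamma-1)/gamma) - 1)
T1 = 31 + 273.15 = 304.15 K
Pressure ratio = 36.3 / 9.6 = 3.78125
Exponent = (1.4 - 1)/1.4 = 0.285714
(P2/P1)^exp - 1 = 3.78125^0.285714 - 1 = 0.462307
W = 45.7 * 1.4 / 0.4 * 8.314 * 304.15 / 28 * 0.462307 = 6678

6678 kW


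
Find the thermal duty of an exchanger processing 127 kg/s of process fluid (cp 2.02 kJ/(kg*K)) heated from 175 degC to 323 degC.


Q = m_dot * cp * delta_T
delta_T = 323 - 175 = 148 K
Q = 127 * 2.02 * 148
= 256.54 * 148
= 37967.92 kW

37967.92 kW


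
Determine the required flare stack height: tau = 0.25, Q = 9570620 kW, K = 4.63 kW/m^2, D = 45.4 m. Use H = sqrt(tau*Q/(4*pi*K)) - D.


tau*Q/(4*pi*K) = 0.25 * 9570620 / (4 * pi * 4.63) = 41123.4
sqrt(41123.4) = 202.789
H = 202.789 - 45.4 = 157.4

157.4 m


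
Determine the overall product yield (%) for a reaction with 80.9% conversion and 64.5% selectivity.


Overall yield = conversion (%) * selectivity (%) / 100
Conversion = 80.9%, Selectivity = 64.5%
Y = 80.9 * 64.5 / 100
= 52.1805 %

52.1805 %


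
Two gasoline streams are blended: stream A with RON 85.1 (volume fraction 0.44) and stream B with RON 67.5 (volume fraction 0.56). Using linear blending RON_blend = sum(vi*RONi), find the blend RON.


Linear blending: RON_blend = sum(vi * RONi)
Contribution 1: 0.44 * 85.1 = 37.444
Contribution 2: 0.56 * 67.5 = 37.8
RON_blend = 37.444 + 37.8 = 75.244

75.244


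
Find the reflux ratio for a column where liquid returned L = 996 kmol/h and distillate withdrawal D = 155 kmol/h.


Reflux ratio definition: R = L / D (liquid returned / distillate withdrawn)
L = 996 kmol/h, D = 155 kmol/h
R = 996 / 155 = 6.426

6.426


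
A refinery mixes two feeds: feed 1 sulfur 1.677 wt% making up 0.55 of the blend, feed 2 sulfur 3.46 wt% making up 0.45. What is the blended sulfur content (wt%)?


Linear sulfur blending: S_blend = x1*S1 + x2*S2
Contribution 1: 0.55 * 1.677 = 0.92235 wt%
Contribution 2: 0.45 * 3.46 = 1.557 wt%
S_blend = 0.92235 + 1.557 = 2.47935

2.47935 wt%


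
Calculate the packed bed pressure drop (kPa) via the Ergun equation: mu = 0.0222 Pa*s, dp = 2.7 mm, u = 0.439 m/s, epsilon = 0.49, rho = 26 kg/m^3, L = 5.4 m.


dp = 2.7 mm = 0.0027 m
Viscous term = 150*0.0222*0.439*(1-0.49)^2 / (0.0027^2*0.49^3) = 443336
Inertial term = 1.75*26*0.439^2*(1-0.49) / (0.0027*0.49^3) = 14078.6
dP/L = 443336 + 14078.6 = 457415 Pa/m
dP = 457415 * 5.4 / 1000 = 2470 kPa

2470 kPa


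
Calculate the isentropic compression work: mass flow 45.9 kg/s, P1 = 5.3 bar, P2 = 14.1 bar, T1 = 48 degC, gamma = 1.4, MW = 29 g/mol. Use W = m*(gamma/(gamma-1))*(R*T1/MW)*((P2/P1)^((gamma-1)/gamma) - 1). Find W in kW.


Isentropic work: W = m*(gamma/(gamma-1))*(R*T1/MW)*((P2/P1)^((gamma-1)/gamma) - 1)
T1 = 48 + 273.15 = 321.15 K
Pressure ratio = 14.1 / 5.3 = 2.66038
Exponent = (1.4 - 1)/1.4 = 0.285714
(P2/P1)^exp - 1 = 2.66038^0.285714 - 1 = 0.322551
W = 45.9 * 1.4 / 0.4 * 8.314 * 321.15 / 29 * 0.322551 = 4771

4771 kW


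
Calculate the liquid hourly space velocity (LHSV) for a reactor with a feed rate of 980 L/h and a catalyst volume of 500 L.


LHSV = volumetric feed rate / catalyst volume
= 980 L/h / 500 L
= 1.960 h^-1

1.960 h^-1


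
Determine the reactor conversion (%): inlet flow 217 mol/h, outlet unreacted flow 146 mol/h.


X = (F_in - F_out) / F_in * 100
Moles reacted = 217 - 146 = 71
X = 71 / 217 * 100
= 0.3272 * 100
= 32.72 %

32.72 %


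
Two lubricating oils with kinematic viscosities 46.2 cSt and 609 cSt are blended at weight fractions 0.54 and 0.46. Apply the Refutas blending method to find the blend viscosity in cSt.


Refutas method: VBN_i = 14.534*ln(ln(visc_i + 0.8)) + 10.975, blended linearly by mass fraction; since VBN is linear in VBI_i = ln(ln(visc_i + 0.8)) and the fractions sum to 1, blend VBI directly: visc = exp(exp(VBI_blend)) - 0.8
VBI_1 = ln(ln(46.2 + 0.8)) = 1.34811
VBI_2 = ln(ln(609 + 0.8)) = 1.85835
VBI_blend = 0.54 * 1.34811 + 0.46 * 1.85835 = 1.58282
visc_blend = exp(exp(1.58282)) - 0.8 = 129.3

129.3 cSt


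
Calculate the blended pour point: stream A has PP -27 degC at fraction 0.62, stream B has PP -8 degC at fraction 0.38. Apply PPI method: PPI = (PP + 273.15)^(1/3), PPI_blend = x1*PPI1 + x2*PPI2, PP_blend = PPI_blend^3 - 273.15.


PPI_1 = (-27 + 273.15)^(1/3) = 6.2671
PPI_2 = (-8 + 273.15)^(1/3) = 6.42437
PPI_blend = 0.62 * 6.2671 + 0.38 * 6.42437 = 6.326863
PP_blend = 6.326863^3 - 273.15 = 253.2592 - 273.15 = -19.89

-19.89 degC


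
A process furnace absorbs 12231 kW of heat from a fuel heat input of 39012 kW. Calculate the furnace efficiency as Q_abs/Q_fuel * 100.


Furnace efficiency = Q_absorbed / Q_fuel * 100
= 12231 / 39012 * 100 = 31.35

31.35 %
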